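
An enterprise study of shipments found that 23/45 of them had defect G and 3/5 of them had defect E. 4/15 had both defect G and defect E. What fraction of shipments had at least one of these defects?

38/45

Apply inclusion-exclusion:
P(at least one) = 23/45 + 3/5 − 4/15 = 38/45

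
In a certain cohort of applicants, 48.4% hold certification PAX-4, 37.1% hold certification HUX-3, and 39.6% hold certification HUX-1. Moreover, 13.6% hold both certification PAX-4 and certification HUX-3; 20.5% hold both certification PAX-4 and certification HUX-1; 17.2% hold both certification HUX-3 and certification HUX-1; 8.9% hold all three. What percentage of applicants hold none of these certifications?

17.3%

By inclusion–exclusion:
P(at least one) = 48.4 + 37.1 + 39.6 − 13.6 − 20.5 − 17.2 + 8.9 = 82.7%
P(none) = 100% − 82.7% = 17.3%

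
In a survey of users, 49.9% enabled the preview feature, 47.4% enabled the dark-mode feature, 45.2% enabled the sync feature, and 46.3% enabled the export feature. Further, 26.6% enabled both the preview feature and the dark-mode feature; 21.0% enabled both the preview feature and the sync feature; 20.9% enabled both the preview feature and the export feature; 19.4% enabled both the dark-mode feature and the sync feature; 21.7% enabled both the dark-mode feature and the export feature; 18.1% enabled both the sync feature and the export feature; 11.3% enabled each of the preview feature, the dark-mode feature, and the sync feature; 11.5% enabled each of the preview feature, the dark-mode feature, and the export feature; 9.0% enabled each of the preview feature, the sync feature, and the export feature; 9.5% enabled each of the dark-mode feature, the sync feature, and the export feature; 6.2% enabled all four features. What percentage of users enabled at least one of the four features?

Using inclusion–exclusion:
P(≥1) = 49.9 + 47.4 + 45.2 + 46.3 − 26.6 − 21.0 − 20.9 − 19.4 − 21.7 − 18.1 + 11.3 + 11.5 + 9.0 + 9.5 − 6.2 = 96.2%

96.2%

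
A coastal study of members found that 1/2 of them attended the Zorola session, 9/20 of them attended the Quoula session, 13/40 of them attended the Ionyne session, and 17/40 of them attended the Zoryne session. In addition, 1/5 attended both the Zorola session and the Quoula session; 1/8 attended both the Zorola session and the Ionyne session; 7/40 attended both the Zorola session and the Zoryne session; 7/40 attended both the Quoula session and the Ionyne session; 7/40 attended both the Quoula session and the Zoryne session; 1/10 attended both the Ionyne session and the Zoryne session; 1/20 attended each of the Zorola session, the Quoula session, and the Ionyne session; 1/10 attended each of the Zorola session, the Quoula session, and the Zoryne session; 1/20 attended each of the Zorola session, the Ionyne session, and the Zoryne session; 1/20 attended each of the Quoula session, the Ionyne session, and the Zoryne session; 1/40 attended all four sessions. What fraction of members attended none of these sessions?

1/40

Apply inclusion-exclusion:
P(≥1) = 1/2 + 9/20 + 13/40 + 17/40 − 1/5 − 1/8 − 7/40 − 7/40 − 7/40 − 1/10 + 1/20 + 1/10 + 1/20 + 1/20 − 1/40 = 39/40
P(none) = 1 − 39/40 = 1/40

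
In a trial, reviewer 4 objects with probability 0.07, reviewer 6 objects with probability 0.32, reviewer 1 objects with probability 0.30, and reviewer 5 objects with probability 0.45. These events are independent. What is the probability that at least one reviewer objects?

P(none) = (1 − 0.07) × (1 − 0.32) × (1 − 0.30) × (1 − 0.45) = 0.93 × 0.68 × 0.70 × 0.55 = 0.243474
P(at least one) = 1 − 0.243474 = 0.756526

0.756526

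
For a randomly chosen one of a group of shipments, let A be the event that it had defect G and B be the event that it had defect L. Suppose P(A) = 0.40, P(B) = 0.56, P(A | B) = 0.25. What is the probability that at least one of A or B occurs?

0.82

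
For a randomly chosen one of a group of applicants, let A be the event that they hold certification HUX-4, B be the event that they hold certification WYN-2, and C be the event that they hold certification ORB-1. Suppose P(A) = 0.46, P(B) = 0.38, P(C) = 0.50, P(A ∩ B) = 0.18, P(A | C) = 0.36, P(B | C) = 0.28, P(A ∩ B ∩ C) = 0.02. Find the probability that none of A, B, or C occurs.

P(A ∩ C) = P(C)·P(A|C) = 0.50 × 0.36 = 0.18
P(B ∩ C) = P(C)·P(B|C) = 0.50 × 0.28 = 0.14
P(A ∪ B ∪ C) = 0.46 + 0.38 + 0.50 − 0.18 − 0.18 − 0.14 + 0.02 = 0.86
P(none) = 1 − 0.86 = 0.14

0.14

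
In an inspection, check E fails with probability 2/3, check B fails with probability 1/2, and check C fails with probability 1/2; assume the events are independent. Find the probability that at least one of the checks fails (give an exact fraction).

P(none) = (1 − 2/3) × (1 − 1/2) × (1 − 1/2) = 1/3 × 1/2 × 1/2 = 1/12
P(at least one) = 1 − 1/12 = 11/12

11/12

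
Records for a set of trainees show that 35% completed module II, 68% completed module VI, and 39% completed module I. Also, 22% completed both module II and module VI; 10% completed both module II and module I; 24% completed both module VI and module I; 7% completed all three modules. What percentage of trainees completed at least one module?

93%

P(at least one) = 35 + 68 + 39 − 22 − 10 − 24 + 7 = 93%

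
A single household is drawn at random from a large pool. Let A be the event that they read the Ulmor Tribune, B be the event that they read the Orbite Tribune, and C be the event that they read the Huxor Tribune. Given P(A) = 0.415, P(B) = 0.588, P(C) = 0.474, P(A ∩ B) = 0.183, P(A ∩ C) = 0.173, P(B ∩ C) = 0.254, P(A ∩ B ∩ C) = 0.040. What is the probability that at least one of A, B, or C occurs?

Apply inclusion-exclusion:
P(A ∪ B ∪ C) = 0.415 + 0.588 + 0.474 − 0.183 − 0.173 − 0.254 + 0.040 = 0.907

0.907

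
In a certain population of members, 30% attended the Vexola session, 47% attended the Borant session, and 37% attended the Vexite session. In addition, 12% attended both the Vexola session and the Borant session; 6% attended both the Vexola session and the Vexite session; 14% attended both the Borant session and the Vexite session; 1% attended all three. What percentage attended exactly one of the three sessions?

53%

Using the inclusion–exclusion count for exactly one event:
P(exactly one) = 30 + 47 + 37 − 2·12 − 2·6 − 2·14 + 3·1 = 53%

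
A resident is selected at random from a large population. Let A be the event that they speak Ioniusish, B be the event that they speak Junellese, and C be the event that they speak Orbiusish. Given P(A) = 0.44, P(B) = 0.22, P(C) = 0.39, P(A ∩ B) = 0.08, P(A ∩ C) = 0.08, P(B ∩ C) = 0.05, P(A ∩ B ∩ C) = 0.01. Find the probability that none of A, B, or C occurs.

Inclusion–exclusion gives
P(A ∪ B ∪ C) = 0.44 + 0.22 + 0.39 − 0.08 − 0.08 − 0.05 + 0.01 = 0.85
P(none) = 1 − 0.85 = 0.15

0.15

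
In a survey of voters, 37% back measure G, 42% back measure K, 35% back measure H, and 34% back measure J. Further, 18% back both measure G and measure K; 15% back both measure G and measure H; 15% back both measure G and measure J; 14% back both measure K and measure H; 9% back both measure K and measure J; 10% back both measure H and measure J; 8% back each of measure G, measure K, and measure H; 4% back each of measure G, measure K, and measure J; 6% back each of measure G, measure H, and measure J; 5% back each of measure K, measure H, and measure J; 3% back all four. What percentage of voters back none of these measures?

13%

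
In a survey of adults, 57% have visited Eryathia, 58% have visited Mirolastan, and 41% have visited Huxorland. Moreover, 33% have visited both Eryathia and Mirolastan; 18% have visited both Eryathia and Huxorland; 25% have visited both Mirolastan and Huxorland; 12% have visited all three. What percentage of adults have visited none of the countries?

8%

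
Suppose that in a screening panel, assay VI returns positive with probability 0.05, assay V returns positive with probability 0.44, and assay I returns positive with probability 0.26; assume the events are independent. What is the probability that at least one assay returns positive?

0.60632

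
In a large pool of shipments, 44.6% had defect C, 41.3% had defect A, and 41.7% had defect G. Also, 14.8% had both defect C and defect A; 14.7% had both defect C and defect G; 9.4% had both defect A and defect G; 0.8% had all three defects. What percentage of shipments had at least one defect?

89.5%

P(≥1) = 44.6 + 41.3 + 41.7 − 14.8 − 14.7 − 9.4 + 0.8 = 89.5%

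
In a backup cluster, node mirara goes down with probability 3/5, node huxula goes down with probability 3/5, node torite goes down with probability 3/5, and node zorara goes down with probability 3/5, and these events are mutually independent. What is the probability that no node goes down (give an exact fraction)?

P(none) = (1 − 3/5) × (1 − 3/5) × (1 − 3/5) × (1 − 3/5) = 2/5 × 2/5 × 2/5 × 2/5 = 16/625

16/625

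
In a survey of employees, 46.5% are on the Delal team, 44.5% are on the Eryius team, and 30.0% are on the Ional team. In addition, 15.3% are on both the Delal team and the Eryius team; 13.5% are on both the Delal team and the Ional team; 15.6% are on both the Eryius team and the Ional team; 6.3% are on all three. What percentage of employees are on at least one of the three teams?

By inclusion–exclusion:
P(at least one) = 46.5 + 44.5 + 30.0 − 15.3 − 13.5 − 15.6 + 6.3 = 82.9%

82.9%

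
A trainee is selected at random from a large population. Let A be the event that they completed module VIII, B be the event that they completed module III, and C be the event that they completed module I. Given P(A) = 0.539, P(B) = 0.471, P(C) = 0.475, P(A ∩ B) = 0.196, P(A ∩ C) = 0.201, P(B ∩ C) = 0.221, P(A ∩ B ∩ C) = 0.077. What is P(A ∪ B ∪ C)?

P(A ∪ B ∪ C) = 0.539 + 0.471 + 0.475 − 0.196 − 0.201 − 0.221 + 0.077 = 0.944

0.944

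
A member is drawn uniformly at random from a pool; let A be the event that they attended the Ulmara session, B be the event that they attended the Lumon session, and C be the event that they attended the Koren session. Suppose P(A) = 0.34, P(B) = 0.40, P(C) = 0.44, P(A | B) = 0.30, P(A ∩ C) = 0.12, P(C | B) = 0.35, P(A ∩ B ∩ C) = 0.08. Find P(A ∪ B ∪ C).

P(A ∩ B) = P(B)·P(A|B) = 0.40 × 0.30 = 0.12
P(B ∩ C) = P(B)·P(C|B) = 0.40 × 0.35 = 0.14
Inclusion–exclusion gives
P(A ∪ B ∪ C) = 0.34 + 0.40 + 0.44 − 0.12 − 0.12 − 0.14 + 0.08 = 0.88

0.88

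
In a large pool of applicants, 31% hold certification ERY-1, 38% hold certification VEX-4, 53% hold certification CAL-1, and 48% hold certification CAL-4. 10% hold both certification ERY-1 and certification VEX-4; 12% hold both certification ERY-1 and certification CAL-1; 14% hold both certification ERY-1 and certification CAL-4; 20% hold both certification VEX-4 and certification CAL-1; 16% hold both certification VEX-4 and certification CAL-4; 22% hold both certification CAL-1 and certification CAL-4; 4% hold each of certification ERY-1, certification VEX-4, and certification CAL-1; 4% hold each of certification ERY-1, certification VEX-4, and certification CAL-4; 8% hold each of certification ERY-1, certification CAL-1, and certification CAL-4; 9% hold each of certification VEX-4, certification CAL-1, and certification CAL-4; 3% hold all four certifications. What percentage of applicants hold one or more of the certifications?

98%

P(union) = 31 + 38 + 53 + 48 − 10 − 12 − 14 − 20 − 16 − 22 + 4 + 4 + 8 + 9 − 3 = 98%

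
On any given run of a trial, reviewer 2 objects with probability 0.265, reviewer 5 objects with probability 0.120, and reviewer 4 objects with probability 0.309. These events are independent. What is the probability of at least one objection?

P(none) = (1 − 0.265) × (1 − 0.120) × (1 − 0.309) = 0.735 × 0.880 × 0.691 = 0.4469388
P(at least one) = 1 − 0.4469388 = 0.5530612

0.5530612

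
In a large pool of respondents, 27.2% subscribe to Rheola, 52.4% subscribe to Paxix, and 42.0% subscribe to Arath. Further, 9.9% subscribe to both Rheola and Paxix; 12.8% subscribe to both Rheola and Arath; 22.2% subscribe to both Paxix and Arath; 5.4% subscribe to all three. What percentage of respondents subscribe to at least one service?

82.1%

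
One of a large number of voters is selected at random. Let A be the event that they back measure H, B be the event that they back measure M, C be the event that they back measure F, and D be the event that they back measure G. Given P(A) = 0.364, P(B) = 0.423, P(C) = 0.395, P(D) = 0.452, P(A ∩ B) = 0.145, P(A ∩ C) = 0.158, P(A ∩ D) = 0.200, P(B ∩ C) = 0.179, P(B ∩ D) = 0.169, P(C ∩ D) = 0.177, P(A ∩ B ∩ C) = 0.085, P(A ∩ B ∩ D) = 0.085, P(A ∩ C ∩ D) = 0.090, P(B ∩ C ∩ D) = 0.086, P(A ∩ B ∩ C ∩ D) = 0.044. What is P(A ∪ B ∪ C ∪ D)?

Apply inclusion-exclusion:
P(A ∪ B ∪ C ∪ D) = 0.364 + 0.423 + 0.395 + 0.452 − 0.145 − 0.158 − 0.200 − 0.179 − 0.169 − 0.177 + 0.085 + 0.085 + 0.090 + 0.086 − 0.044 = 0.908

0.908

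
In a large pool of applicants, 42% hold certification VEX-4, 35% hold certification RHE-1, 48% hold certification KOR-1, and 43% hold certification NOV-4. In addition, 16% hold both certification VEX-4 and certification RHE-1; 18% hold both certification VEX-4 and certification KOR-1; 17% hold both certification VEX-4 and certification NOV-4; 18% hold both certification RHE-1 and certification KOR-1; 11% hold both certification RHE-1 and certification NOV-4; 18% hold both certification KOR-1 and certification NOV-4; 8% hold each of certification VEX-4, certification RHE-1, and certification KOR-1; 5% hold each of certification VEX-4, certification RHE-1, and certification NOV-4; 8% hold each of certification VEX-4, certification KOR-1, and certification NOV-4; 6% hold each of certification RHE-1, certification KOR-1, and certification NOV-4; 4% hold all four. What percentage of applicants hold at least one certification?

93%

By inclusion-exclusion,
P(≥1) = 42 + 35 + 48 + 43 − 16 − 18 − 17 − 18 − 11 − 18 + 8 + 5 + 8 + 6 − 4 = 93%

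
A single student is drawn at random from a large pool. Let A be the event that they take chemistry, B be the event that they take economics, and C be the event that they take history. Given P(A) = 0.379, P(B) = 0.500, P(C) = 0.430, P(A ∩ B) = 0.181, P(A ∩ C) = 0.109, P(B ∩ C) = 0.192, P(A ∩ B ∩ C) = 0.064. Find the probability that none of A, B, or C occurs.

0.109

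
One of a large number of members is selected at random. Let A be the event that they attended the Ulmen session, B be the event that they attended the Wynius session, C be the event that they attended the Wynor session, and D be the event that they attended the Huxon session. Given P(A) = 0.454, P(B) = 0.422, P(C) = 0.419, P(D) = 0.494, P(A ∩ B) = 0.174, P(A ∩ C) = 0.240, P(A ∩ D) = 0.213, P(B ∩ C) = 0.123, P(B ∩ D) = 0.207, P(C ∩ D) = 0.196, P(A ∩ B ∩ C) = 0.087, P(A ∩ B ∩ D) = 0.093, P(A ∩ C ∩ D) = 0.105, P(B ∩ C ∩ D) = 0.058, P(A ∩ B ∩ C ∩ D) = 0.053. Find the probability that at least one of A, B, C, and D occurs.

0.926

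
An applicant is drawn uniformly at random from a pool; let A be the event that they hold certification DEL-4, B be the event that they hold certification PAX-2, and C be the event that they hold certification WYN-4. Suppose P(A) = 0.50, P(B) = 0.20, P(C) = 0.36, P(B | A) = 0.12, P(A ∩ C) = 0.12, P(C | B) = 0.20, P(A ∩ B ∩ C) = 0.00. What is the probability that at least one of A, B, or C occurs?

0.84

P(A ∩ B) = P(A)·P(B|A) = 0.50 × 0.12 = 0.06
P(B ∩ C) = P(B)·P(C|B) = 0.20 × 0.20 = 0.04
Apply inclusion-exclusion:
P(A ∪ B ∪ C) = 0.50 + 0.20 + 0.36 − 0.06 − 0.12 − 0.04 + 0.00 = 0.84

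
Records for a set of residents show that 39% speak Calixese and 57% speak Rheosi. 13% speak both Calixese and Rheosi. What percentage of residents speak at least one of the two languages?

Using inclusion–exclusion:
P(≥1) = 39 + 57 − 13 = 83%

83%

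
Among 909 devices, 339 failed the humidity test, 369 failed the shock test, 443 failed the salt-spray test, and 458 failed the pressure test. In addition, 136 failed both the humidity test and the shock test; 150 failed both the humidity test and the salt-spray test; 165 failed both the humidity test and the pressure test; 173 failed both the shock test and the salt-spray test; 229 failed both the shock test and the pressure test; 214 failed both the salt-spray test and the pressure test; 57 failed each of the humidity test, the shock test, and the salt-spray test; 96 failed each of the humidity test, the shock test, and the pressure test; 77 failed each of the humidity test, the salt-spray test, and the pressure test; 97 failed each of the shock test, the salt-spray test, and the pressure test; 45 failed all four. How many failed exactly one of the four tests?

Using the inclusion–exclusion count for exactly one event:
N(exactly one) = 339 + 369 + 443 + 458 − 2·136 − 2·150 − 2·165 − 2·173 − 2·229 − 2·214 + 3·57 + 3·96 + 3·77 + 3·97 − 4·45 = 276

276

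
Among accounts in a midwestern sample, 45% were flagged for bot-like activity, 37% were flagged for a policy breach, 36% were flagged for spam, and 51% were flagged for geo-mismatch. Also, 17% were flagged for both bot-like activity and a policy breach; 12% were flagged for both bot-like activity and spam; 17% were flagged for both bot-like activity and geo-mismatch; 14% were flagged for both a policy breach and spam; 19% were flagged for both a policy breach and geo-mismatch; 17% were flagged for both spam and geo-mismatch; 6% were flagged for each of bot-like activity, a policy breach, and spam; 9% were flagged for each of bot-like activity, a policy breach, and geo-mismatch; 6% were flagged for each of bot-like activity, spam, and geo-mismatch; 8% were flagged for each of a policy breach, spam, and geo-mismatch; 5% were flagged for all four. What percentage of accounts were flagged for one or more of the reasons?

Using inclusion–exclusion:
P(union) = 45 + 37 + 36 + 51 − 17 − 12 − 17 − 14 − 19 − 17 + 6 + 9 + 6 + 8 − 5 = 97%

97%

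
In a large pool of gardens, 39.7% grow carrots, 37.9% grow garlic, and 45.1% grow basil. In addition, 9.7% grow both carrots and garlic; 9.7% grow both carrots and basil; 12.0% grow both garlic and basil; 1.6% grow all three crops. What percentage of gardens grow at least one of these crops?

Apply inclusion-exclusion:
P(at least one) = 39.7 + 37.9 + 45.1 − 9.7 − 9.7 − 12.0 + 1.6 = 92.9%

92.9%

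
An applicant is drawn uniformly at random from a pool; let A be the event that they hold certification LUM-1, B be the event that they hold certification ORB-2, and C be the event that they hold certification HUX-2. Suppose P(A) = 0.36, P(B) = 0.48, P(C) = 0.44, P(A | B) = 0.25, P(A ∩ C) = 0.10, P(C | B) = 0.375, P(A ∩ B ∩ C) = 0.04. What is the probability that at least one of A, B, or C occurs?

0.92

P(A ∩ B) = P(B)·P(A|B) = 0.48 × 0.25 = 0.12
P(B ∩ C) = P(B)·P(C|B) = 0.48 × 0.375 = 0.18
P(A ∪ B ∪ C) = 0.36 + 0.48 + 0.44 − 0.12 − 0.10 − 0.18 + 0.04 = 0.92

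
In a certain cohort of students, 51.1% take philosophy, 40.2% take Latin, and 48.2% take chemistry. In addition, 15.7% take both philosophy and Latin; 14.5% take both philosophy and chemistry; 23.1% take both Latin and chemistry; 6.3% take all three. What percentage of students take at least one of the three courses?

P(≥1) = 51.1 + 40.2 + 48.2 − 15.7 − 14.5 − 23.1 + 6.3 = 92.5%

92.5%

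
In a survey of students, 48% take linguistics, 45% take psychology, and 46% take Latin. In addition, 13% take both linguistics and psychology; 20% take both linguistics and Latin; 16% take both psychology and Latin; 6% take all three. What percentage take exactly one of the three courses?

59%

Using the inclusion–exclusion count for exactly one event:
P(exactly one) = 48 + 45 + 46 − 2·13 − 2·20 − 2·16 + 3·6 = 59%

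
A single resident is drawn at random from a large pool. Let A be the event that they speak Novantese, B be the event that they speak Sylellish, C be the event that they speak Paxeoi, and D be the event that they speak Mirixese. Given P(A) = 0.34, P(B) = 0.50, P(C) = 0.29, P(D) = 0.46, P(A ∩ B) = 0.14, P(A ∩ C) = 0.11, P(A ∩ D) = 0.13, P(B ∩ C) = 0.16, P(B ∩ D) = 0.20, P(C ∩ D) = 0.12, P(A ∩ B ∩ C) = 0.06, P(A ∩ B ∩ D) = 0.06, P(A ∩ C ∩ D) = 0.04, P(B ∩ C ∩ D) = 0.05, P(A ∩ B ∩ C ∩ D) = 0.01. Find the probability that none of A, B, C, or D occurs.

0.07

Apply inclusion-exclusion:
P(A ∪ B ∪ C ∪ D) = 0.34 + 0.50 + 0.29 + 0.46 − 0.14 − 0.11 − 0.13 − 0.16 − 0.20 − 0.12 + 0.06 + 0.06 + 0.04 + 0.05 − 0.01 = 0.93
P(none) = 1 − 0.93 = 0.07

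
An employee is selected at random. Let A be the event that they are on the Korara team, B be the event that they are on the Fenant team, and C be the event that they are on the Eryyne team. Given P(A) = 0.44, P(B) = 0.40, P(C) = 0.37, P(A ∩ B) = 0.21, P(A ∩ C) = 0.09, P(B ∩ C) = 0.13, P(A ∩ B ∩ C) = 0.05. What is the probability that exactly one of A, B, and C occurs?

0.50

Using the inclusion–exclusion count for exactly one event:
P(exactly one) = 0.44 + 0.40 + 0.37 − 2·0.21 − 2·0.09 − 2·0.13 + 3·0.05 = 0.50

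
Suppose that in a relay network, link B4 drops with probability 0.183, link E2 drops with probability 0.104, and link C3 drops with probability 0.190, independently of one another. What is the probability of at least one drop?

Independence gives P(none) = ∏(1 − pᵢ).
P(none) = (1 − 0.183) × (1 − 0.104) × (1 − 0.190) = 0.817 × 0.896 × 0.810 = 0.59294592
P(at least one) = 1 − 0.59294592 = 0.40705408

0.40705408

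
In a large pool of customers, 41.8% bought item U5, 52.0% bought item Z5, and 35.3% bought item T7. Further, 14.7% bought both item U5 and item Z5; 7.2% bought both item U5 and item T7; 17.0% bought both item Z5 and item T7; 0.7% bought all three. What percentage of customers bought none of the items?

9.1%

P(union) = 41.8 + 52.0 + 35.3 − 14.7 − 7.2 − 17.0 + 0.7 = 90.9%
P(none) = 100% − 90.9% = 9.1%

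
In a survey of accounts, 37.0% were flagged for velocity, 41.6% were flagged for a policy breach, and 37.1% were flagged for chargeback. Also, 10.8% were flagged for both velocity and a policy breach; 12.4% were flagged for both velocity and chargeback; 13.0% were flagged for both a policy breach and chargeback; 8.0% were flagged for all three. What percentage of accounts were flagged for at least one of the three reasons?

P(at least one) = 37.0 + 41.6 + 37.1 − 10.8 − 12.4 − 13.0 + 8.0 = 87.5%

87.5%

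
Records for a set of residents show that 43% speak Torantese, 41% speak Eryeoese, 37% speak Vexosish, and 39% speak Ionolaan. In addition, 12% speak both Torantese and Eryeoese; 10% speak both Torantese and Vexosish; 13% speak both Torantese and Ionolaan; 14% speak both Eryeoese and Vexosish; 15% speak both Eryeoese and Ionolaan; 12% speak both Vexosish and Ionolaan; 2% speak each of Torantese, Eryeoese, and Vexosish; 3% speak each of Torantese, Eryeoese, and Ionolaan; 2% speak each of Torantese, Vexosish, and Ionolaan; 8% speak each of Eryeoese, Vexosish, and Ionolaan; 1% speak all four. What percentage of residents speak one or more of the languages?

98%

P(union) = 43 + 41 + 37 + 39 − 12 − 10 − 13 − 14 − 15 − 12 + 2 + 3 + 2 + 8 − 1 = 98%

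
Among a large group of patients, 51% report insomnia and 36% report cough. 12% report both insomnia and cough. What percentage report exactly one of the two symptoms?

Using the inclusion–exclusion count for exactly one event:
P(exactly one) = 51 + 36 − 2·12 = 63%

63%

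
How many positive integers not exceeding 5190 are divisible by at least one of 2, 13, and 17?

2936

Inclusion–exclusion gives
⌊5190/2⌋ + ⌊5190/13⌋ + ⌊5190/17⌋ − ⌊5190/26⌋ − ⌊5190/34⌋ − ⌊5190/221⌋ + ⌊5190/442⌋ = 2595 + 399 + 305 − 199 − 152 − 23 + 11 = 2936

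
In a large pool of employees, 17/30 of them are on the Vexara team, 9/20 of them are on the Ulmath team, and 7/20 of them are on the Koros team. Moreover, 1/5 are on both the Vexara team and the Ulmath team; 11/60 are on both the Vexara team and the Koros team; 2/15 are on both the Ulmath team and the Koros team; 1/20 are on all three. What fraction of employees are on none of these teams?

1/10

P(union) = 17/30 + 9/20 + 7/20 − 1/5 − 11/60 − 2/15 + 1/20 = 9/10
P(none) = 1 − 9/10 = 1/10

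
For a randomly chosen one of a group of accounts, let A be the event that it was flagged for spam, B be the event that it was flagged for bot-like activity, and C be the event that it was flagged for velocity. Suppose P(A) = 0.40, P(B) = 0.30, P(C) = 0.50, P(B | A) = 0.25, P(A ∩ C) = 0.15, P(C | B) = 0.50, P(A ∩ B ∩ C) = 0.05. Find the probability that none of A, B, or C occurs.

P(A ∩ B) = P(A)·P(B|A) = 0.40 × 0.25 = 0.10
P(B ∩ C) = P(B)·P(C|B) = 0.30 × 0.50 = 0.15
By inclusion-exclusion,
P(A ∪ B ∪ C) = 0.40 + 0.30 + 0.50 − 0.10 − 0.15 − 0.15 + 0.05 = 0.85
P(none) = 1 − 0.85 = 0.15

0.15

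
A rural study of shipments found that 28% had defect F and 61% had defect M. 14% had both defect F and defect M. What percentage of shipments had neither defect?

25%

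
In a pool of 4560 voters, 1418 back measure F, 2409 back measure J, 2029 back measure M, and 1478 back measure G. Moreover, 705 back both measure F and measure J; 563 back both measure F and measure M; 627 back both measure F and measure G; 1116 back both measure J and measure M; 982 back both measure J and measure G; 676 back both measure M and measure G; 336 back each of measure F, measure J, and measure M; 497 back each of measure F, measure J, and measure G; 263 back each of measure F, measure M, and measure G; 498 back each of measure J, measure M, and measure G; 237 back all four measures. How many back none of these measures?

538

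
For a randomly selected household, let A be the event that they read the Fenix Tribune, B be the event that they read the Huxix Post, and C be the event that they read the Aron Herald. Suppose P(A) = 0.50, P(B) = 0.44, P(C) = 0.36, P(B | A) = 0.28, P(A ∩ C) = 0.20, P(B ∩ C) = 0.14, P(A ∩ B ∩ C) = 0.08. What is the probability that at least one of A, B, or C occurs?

P(A ∩ B) = P(A)·P(B|A) = 0.50 × 0.28 = 0.14
By inclusion–exclusion:
P(A ∪ B ∪ C) = 0.50 + 0.44 + 0.36 − 0.14 − 0.20 − 0.14 + 0.08 = 0.90

0.90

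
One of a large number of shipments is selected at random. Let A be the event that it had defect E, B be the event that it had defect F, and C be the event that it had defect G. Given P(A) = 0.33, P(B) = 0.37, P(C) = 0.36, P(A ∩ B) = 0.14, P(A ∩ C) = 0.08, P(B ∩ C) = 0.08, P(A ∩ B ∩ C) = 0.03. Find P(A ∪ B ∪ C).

0.79

Inclusion–exclusion gives
P(A ∪ B ∪ C) = 0.33 + 0.37 + 0.36 − 0.14 − 0.08 − 0.08 + 0.03 = 0.79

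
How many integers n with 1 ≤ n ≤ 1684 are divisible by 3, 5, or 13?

854

floor(1684/3) + floor(1684/5) + floor(1684/13) − floor(1684/15) − floor(1684/39) − floor(1684/65) + floor(1684/195) = 561 + 336 + 129 − 112 − 43 − 25 + 8 = 854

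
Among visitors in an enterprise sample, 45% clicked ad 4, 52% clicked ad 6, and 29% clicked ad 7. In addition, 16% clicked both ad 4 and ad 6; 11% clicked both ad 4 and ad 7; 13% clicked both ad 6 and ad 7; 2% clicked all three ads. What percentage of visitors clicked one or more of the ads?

88%

P(union) = 45 + 52 + 29 − 16 − 11 − 13 + 2 = 88%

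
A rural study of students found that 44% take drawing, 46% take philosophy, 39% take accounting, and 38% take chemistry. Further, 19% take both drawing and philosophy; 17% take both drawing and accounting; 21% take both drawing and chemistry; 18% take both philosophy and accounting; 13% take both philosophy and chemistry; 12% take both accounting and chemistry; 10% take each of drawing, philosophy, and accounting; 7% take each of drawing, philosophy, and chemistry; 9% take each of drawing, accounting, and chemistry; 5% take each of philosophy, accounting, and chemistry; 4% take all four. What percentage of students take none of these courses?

6%

P(≥1) = 44 + 46 + 39 + 38 − 19 − 17 − 21 − 18 − 13 − 12 + 10 + 7 + 9 + 5 − 4 = 94%
P(none) = 100% − 94% = 6%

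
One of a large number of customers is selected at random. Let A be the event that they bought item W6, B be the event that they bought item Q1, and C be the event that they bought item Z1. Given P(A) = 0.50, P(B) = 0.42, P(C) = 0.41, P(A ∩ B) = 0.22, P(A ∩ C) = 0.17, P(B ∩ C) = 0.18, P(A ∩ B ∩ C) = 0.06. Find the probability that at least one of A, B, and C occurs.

0.82

P(A ∪ B ∪ C) = 0.50 + 0.42 + 0.41 − 0.22 − 0.17 − 0.18 + 0.06 = 0.82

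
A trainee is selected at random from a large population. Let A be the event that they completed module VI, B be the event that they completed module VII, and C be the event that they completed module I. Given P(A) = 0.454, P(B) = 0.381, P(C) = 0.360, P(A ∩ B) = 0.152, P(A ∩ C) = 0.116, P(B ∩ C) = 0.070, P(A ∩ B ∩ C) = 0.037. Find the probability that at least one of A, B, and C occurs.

P(A ∪ B ∪ C) = 0.454 + 0.381 + 0.360 − 0.152 − 0.116 − 0.070 + 0.037 = 0.894

0.894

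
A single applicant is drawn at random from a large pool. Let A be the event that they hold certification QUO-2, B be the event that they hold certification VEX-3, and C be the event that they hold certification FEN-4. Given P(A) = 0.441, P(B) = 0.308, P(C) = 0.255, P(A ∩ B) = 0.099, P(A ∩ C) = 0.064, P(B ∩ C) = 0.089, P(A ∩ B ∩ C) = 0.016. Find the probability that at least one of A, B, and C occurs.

0.768

By inclusion–exclusion:
P(A ∪ B ∪ C) = 0.441 + 0.308 + 0.255 − 0.099 − 0.064 − 0.089 + 0.016 = 0.768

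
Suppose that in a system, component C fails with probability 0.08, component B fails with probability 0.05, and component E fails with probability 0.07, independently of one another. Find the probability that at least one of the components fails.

Independence gives P(none) = ∏(1 − pᵢ).
P(none) = (1 − 0.08) × (1 − 0.05) × (1 − 0.07) = 0.92 × 0.95 × 0.93 = 0.81282
P(at least one) = 1 − 0.81282 = 0.18718

0.18718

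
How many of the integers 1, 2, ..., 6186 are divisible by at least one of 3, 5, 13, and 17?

3320

2062 + 1237 + 475 + 363 − 412 − 158 − 121 − 95 − 72 − 27 + 31 + 24 + 9 + 5 − 1 = 3320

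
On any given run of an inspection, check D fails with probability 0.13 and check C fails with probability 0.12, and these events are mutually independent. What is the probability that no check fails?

P(none) = (1 − 0.13) × (1 − 0.12) = 0.87 × 0.88 = 0.7656

0.7656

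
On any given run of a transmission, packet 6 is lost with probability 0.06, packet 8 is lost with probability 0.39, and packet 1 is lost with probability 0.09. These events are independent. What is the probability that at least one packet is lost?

Since the events are independent, P(none) is the product of the individual non-occurrence probabilities.
P(none) = (1 − 0.06) × (1 − 0.39) × (1 − 0.09) = 0.94 × 0.61 × 0.91 = 0.521794
P(at least one) = 1 − 0.521794 = 0.478206

0.478206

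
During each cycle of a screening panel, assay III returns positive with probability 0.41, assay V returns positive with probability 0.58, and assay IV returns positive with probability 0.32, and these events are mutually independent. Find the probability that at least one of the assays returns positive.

0.831496

P(none) = (1 − 0.41) × (1 − 0.58) × (1 − 0.32) = 0.59 × 0.42 × 0.68 = 0.168504
P(at least one) = 1 − 0.168504 = 0.831496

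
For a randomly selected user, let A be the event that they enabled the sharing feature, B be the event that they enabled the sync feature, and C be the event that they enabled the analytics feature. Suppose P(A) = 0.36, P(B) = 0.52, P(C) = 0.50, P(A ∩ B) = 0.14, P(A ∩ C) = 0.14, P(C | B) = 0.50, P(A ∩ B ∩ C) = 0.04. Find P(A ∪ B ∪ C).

0.88

P(B ∩ C) = P(B)·P(C|B) = 0.52 × 0.50 = 0.26
By inclusion–exclusion:
P(A ∪ B ∪ C) = 0.36 + 0.52 + 0.50 − 0.14 − 0.14 − 0.26 + 0.04 = 0.88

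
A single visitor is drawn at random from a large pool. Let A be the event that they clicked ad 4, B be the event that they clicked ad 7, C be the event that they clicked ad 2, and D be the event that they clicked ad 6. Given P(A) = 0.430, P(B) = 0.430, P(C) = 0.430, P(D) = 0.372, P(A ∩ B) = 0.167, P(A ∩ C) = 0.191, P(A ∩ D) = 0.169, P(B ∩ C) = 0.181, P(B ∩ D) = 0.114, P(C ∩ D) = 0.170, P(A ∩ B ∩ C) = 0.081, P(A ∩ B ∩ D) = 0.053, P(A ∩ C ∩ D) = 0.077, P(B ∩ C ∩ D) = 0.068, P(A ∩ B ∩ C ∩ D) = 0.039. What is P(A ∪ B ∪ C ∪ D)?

0.910

P(A ∪ B ∪ C ∪ D) = 0.430 + 0.430 + 0.430 + 0.372 − 0.167 − 0.191 − 0.169 − 0.181 − 0.114 − 0.170 + 0.081 + 0.053 + 0.077 + 0.068 − 0.039 = 0.910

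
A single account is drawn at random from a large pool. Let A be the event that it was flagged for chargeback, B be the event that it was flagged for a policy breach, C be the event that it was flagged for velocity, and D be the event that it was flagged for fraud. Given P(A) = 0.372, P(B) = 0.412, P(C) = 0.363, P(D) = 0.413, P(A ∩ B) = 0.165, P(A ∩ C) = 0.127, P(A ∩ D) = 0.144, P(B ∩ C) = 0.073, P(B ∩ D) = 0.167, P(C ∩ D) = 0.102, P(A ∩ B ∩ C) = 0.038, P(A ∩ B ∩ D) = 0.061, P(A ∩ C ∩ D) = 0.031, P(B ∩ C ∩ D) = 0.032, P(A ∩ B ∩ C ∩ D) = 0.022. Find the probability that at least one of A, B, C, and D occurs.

0.922

P(A ∪ B ∪ C ∪ D) = 0.372 + 0.412 + 0.363 + 0.413 − 0.165 − 0.127 − 0.144 − 0.073 − 0.167 − 0.102 + 0.038 + 0.061 + 0.031 + 0.032 − 0.022 = 0.922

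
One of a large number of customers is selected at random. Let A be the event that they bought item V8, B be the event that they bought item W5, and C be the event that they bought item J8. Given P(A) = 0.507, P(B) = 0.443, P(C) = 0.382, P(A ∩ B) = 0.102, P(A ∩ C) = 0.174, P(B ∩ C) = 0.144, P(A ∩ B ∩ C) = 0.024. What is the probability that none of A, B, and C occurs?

0.064

P(A ∪ B ∪ C) = 0.507 + 0.443 + 0.382 − 0.102 − 0.174 − 0.144 + 0.024 = 0.936
P(none) = 1 − 0.936 = 0.064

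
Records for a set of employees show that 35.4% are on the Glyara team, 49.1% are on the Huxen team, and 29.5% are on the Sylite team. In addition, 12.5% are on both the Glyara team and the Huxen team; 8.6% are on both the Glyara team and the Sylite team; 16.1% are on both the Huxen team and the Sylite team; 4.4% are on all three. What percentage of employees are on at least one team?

81.2%

P(union) = 35.4 + 49.1 + 29.5 − 12.5 − 8.6 − 16.1 + 4.4 = 81.2%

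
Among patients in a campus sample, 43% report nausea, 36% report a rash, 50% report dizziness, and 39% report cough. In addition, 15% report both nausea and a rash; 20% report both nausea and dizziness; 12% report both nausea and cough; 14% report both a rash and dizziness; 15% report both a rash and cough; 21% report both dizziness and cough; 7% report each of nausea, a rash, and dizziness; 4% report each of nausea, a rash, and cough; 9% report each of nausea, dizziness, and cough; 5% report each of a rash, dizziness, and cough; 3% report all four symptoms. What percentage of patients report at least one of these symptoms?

93%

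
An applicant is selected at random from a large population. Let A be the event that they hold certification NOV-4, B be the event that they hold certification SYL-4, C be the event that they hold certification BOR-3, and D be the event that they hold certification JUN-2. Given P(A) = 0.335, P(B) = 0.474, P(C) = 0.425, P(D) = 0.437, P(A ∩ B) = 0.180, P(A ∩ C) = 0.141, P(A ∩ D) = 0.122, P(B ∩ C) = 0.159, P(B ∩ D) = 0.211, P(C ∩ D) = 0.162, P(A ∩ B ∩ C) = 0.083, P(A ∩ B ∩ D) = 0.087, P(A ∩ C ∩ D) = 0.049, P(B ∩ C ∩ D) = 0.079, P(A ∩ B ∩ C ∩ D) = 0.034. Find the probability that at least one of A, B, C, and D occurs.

0.960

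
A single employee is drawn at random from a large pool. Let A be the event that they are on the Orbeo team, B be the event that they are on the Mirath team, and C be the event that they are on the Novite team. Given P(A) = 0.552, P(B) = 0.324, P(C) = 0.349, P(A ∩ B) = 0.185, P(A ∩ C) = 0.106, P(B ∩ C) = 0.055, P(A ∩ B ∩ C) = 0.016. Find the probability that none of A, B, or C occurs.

0.105

P(A ∪ B ∪ C) = 0.552 + 0.324 + 0.349 − 0.185 − 0.106 − 0.055 + 0.016 = 0.895
P(none) = 1 − 0.895 = 0.105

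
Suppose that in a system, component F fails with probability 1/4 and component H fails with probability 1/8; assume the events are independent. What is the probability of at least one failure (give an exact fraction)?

Since the events are independent, P(none) is the product of the individual non-occurrence probabilities.
P(none) = (1 − 1/4) × (1 − 1/8) = 3/4 × 7/8 = 21/32
P(at least one) = 1 − 21/32 = 11/32

11/32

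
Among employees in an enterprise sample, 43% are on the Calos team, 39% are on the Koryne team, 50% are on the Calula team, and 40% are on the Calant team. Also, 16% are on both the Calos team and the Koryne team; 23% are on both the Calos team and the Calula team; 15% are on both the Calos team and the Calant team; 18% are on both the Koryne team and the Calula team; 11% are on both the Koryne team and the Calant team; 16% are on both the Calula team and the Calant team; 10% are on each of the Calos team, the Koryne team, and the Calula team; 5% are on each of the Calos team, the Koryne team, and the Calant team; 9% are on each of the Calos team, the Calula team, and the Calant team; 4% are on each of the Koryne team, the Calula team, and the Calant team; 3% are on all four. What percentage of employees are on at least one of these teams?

98%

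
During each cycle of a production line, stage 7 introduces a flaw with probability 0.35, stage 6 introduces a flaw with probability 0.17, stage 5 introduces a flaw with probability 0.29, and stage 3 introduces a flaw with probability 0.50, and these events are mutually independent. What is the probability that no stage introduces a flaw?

0.1915225

P(none) = (1 − 0.35) × (1 − 0.17) × (1 − 0.29) × (1 − 0.50) = 0.65 × 0.83 × 0.71 × 0.50 = 0.1915225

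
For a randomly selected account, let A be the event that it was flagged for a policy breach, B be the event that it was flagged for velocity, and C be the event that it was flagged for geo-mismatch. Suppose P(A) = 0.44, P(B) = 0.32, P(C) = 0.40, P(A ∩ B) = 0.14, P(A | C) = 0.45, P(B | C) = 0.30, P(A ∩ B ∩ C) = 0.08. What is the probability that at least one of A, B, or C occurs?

P(A ∩ C) = P(C)·P(A|C) = 0.40 × 0.45 = 0.18
P(B ∩ C) = P(C)·P(B|C) = 0.40 × 0.30 = 0.12
By inclusion-exclusion,
P(A ∪ B ∪ C) = 0.44 + 0.32 + 0.40 − 0.14 − 0.18 − 0.12 + 0.08 = 0.80

0.80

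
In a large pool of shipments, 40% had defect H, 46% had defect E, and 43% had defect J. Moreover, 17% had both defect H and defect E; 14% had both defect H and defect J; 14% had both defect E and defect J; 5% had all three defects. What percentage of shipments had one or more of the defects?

P(union) = 40 + 46 + 43 − 17 − 14 − 14 + 5 = 89%

89%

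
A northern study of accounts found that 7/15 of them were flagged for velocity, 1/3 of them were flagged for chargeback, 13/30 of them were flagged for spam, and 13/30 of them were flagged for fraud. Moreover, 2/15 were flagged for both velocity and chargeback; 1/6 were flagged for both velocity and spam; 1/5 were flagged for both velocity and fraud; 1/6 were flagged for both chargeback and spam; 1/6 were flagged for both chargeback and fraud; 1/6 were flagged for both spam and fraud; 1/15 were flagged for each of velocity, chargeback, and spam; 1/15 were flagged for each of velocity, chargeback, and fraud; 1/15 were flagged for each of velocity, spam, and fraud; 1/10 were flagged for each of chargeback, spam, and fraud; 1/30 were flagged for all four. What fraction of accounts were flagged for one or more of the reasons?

14/15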